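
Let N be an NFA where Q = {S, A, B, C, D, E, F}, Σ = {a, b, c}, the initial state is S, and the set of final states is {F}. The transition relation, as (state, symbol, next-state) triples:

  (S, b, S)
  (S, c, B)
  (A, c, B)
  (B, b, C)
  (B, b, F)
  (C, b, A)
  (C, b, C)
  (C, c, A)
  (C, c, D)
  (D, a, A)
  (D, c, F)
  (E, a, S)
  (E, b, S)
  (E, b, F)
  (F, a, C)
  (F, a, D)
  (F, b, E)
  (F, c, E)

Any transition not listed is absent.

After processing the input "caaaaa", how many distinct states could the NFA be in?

Start in {S}.
Read 'c': S→{B}; now {B}.
Read 'a': B→∅; now ∅.
The set is empty and remains empty for the remaining 4 symbols.
That set has 0 states.

0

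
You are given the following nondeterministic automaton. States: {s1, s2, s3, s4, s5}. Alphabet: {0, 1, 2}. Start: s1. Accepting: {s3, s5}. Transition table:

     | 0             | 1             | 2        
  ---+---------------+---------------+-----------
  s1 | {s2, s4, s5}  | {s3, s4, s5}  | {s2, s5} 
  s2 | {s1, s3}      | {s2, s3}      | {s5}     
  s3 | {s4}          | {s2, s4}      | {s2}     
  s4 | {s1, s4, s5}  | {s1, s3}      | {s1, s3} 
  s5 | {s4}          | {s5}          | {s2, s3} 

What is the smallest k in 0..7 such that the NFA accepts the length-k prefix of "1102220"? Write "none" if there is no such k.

Start in {s1}.
Read '1': {s1} → {s3, s4, s5}.
None of the earlier sets intersect F, but {s3, s4, s5} does.

1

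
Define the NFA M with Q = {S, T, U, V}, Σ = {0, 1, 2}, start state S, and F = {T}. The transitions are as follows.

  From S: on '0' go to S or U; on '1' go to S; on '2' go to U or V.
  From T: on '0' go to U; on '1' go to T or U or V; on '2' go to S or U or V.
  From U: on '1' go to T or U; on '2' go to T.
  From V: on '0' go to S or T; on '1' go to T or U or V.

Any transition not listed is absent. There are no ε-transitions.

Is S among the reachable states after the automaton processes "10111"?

Yes

Start in {S}.
Read '1': {S} → {S}.
Read '0': {S} → {S, U}.
Read '1': {S, U} → {S, T, U}.
Read '1': {S, T, U} → {S, T, U, V}.
Read '1': {S, T, U, V} → {S, T, U, V}.
State S is in {S, T, U, V}.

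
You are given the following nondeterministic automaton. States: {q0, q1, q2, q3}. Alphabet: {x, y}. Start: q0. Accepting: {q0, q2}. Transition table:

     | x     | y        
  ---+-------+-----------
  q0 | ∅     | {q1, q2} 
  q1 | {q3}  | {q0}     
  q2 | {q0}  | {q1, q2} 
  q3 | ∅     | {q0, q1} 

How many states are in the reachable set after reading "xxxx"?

0

Start in {q0}.
Read 'x': q0→∅; now ∅.
The set is empty and remains empty for the remaining 3 symbols.
That set has 0 states.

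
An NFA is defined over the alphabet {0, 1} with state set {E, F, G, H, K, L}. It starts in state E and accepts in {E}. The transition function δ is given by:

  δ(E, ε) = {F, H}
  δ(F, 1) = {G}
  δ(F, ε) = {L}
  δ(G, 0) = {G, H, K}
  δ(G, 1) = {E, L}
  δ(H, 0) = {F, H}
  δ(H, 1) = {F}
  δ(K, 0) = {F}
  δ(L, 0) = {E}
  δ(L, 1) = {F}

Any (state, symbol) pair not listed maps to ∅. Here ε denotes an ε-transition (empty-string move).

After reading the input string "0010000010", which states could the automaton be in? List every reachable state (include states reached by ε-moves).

{E, F, G, H, K, L}

Start: ε-closure({E}) = {E, F, H, L}.
Read '0': {E, F, H, L} → {E, F, H, L}.
Read '0': {E, F, H, L} → {E, F, H, L}.
Read '1': {E, F, H, L} → {F, G, L}.
Read '0': {F, G, L} → {E, F, G, H, K, L}.
Read '0': {E, F, G, H, K, L} → {E, F, G, H, K, L}.
Read '0': {E, F, G, H, K, L} → {E, F, G, H, K, L}.
Read '0': {E, F, G, H, K, L} → {E, F, G, H, K, L}.
Read '0': {E, F, G, H, K, L} → {E, F, G, H, K, L}.
Read '1': {E, F, G, H, K, L} → {E, F, G, H, L}.
Read '0': {E, F, G, H, L} → {E, F, G, H, K, L}.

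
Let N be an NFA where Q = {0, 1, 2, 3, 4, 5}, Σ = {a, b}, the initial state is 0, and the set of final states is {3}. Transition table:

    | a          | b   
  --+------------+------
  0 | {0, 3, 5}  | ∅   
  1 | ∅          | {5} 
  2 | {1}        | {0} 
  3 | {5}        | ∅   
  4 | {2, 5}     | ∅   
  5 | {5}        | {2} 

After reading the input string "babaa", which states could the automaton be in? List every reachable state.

∅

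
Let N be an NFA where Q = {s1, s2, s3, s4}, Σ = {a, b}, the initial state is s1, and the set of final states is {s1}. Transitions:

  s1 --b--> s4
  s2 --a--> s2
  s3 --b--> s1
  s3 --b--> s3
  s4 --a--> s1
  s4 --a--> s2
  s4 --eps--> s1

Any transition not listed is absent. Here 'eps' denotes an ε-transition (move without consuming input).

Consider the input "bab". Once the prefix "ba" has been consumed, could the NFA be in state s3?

No

Start in {s1}.
Read 'b': s1→{s4}; union {s4}; ε-closure = {s1, s4}.
Read 'a': s1→∅, s4→{s1, s2}; now {s1, s2}.
State s3 is not in {s1, s2}.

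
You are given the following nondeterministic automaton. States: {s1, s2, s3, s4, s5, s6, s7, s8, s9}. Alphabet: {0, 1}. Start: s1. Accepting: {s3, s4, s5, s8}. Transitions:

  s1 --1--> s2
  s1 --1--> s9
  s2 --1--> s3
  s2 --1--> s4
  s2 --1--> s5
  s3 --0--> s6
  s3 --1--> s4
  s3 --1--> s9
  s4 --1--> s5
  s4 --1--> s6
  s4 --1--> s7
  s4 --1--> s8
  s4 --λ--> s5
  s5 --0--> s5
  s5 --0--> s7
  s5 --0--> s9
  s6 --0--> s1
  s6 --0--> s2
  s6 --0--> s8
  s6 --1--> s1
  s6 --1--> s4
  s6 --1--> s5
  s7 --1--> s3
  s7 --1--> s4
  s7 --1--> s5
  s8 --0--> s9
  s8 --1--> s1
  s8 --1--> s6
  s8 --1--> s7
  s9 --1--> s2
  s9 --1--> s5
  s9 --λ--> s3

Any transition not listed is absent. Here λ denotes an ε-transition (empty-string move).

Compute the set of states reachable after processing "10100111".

Start in {s1}.
Read '1': {s1} → {s2, s3, s9}.
Read '0': {s2, s3, s9} → {s6}.
Read '1': {s6} → {s1, s4, s5}.
Read '0': {s1, s4, s5} → {s3, s5, s7, s9}.
Read '0': {s3, s5, s7, s9} → {s3, s5, s6, s7, s9}.
Read '1': {s3, s5, s6, s7, s9} → {s1, s2, s3, s4, s5, s9}.
Read '1': {s1, s2, s3, s4, s5, s9} → {s2, s3, s4, s5, s6, s7, s8, s9}.
Read '1': {s2, s3, s4, s5, s6, s7, s8, s9} → {s1, s2, s3, s4, s5, s6, s7, s8, s9}.

{s1, s2, s3, s4, s5, s6, s7, s8, s9}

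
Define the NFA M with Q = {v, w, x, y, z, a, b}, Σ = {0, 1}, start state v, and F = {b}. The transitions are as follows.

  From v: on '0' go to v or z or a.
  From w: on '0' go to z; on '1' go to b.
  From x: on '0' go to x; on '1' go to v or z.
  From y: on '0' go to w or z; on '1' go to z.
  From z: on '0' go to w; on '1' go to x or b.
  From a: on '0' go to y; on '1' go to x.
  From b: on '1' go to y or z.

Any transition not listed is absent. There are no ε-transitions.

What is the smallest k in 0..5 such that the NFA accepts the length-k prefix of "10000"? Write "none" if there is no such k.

none

Start in {v}.
Read '1': v→∅; now ∅.
The set is empty and remains empty for the remaining 4 symbols.
No reachable set along the way intersects F.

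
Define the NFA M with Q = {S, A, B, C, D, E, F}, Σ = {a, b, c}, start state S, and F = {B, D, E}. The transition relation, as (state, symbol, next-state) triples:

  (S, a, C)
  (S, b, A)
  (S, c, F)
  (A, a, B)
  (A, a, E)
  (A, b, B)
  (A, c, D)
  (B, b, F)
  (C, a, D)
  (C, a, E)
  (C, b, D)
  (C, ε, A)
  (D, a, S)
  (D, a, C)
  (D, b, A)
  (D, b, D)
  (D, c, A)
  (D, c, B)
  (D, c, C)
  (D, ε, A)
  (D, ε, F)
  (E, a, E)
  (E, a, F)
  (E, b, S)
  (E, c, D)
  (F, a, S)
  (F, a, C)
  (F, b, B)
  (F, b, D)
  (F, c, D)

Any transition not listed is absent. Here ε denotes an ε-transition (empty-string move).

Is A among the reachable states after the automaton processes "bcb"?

Start in {S}.
Read 'b': {S} → {A}.
Read 'c': {A} → {A, D, F}.
Read 'b': {A, D, F} → {A, B, D, F}.
State A is in {A, B, D, F}.

Yes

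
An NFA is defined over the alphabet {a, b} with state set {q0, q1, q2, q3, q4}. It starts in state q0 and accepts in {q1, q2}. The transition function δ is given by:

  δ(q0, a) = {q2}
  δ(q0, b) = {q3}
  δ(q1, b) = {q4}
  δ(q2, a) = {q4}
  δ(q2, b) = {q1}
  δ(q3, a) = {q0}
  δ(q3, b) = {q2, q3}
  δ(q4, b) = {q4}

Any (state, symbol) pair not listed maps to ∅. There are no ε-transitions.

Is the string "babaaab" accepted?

Start in {q0}.
Read 'b': {q0} → {q3}.
Read 'a': {q3} → {q0}.
Read 'b': {q0} → {q3}.
Read 'a': {q3} → {q0}.
Read 'a': {q0} → {q2}.
Read 'a': {q2} → {q4}.
Read 'b': {q4} → {q4}.
The final set {q4} contains no accepting state.

No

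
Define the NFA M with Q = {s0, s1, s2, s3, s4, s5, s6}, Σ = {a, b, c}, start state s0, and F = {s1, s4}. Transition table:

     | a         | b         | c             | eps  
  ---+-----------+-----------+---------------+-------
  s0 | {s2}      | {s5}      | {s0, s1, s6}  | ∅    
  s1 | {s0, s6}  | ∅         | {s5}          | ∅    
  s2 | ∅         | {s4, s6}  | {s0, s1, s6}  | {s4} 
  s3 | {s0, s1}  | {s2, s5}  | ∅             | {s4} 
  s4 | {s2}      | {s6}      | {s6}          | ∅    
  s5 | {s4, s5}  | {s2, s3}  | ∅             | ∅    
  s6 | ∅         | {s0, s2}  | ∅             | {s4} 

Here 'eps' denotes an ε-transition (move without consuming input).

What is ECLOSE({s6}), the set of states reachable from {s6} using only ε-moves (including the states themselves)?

Begin with {s6}.
ε-move s6 → s4; add s4.

{s4, s6}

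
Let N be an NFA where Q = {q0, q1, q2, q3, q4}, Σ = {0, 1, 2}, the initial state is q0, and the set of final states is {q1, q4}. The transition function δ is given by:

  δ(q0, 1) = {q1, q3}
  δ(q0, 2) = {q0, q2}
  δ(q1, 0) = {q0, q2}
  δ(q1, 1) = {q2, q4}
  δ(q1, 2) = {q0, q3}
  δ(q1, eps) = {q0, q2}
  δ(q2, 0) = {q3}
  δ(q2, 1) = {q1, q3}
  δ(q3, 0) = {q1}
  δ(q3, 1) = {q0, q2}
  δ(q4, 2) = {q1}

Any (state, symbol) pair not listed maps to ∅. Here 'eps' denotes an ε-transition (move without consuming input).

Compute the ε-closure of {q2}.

{q2}

Begin with {q2}.
No ε-moves leave this set, so the closure equals the set itself.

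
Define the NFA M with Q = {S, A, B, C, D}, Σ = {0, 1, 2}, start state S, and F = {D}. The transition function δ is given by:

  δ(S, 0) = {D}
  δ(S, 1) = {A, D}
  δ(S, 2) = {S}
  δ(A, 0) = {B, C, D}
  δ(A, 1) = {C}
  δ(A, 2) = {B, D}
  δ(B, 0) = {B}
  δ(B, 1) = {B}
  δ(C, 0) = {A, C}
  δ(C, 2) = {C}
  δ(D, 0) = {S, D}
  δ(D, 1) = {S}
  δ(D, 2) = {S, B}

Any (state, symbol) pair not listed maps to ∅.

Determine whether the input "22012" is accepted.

No

Start in {S}.
Read '2': S→{S}; now {S}.
Read '2': S→{S}; now {S}.
Read '0': S→{D}; now {D}.
Read '1': D→{S}; now {S}.
Read '2': S→{S}; now {S}.
The final set {S} contains no accepting state.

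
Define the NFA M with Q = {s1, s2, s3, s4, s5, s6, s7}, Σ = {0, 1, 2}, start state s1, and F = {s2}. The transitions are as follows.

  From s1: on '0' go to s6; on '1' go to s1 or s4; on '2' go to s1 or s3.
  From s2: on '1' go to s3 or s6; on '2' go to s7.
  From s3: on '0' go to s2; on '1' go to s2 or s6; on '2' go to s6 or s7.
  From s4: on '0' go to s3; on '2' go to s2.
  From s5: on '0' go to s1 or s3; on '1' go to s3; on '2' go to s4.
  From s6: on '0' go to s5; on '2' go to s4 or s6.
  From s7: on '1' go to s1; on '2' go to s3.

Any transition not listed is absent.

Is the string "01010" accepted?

No

Start in {s1}.
Read '0': s1→{s6}; now {s6}.
Read '1': s6→∅; now ∅.
The set is empty and remains empty for the remaining 3 symbols.
The final set ∅ contains no accepting state.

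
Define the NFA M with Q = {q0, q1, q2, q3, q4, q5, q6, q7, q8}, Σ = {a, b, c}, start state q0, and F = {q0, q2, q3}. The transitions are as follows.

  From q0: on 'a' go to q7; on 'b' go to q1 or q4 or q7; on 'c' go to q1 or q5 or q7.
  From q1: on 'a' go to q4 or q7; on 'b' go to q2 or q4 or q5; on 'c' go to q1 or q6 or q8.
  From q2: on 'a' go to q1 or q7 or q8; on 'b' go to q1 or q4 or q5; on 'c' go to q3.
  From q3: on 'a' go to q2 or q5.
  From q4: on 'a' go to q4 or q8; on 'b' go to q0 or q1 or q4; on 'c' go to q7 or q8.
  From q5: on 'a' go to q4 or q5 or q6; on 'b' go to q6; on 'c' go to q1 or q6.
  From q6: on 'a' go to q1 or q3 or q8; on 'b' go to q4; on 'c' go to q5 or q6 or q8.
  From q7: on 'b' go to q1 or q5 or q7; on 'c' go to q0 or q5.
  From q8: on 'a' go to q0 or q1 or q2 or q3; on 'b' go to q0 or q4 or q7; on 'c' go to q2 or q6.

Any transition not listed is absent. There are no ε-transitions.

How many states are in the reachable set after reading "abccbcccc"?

Start in {q0}.
Read 'a': {q0} → {q7}.
Read 'b': {q7} → {q1, q5, q7}.
Read 'c': {q1, q5, q7} → {q0, q1, q5, q6, q8}.
Read 'c': {q0, q1, q5, q6, q8} → {q1, q2, q5, q6, q7, q8}.
Read 'b': {q1, q2, q5, q6, q7, q8} → {q0, q1, q2, q4, q5, q6, q7}.
Read 'c': {q0, q1, q2, q4, q5, q6, q7} → {q0, q1, q3, q5, q6, q7, q8}.
Read 'c': {q0, q1, q3, q5, q6, q7, q8} → {q0, q1, q2, q5, q6, q7, q8}.
Read 'c': {q0, q1, q2, q5, q6, q7, q8} → {q0, q1, q2, q3, q5, q6, q7, q8}.
Read 'c': {q0, q1, q2, q3, q5, q6, q7, q8} → {q0, q1, q2, q3, q5, q6, q7, q8}.
That set has 8 states.

8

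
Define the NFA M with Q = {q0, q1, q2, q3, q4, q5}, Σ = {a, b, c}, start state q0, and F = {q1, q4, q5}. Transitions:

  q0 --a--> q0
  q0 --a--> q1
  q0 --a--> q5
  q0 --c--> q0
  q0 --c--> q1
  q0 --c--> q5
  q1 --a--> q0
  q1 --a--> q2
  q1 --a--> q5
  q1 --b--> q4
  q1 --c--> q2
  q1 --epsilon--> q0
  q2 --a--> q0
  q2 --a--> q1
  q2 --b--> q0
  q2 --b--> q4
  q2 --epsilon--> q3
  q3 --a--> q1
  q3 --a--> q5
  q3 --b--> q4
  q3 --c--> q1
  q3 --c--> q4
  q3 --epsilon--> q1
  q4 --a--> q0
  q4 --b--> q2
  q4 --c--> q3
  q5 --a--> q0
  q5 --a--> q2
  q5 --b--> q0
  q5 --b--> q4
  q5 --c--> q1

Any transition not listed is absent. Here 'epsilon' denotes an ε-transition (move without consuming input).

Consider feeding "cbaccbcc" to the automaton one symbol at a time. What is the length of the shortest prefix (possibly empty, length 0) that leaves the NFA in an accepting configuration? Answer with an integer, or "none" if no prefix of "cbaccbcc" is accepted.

Start in {q0}.
Read 'c': q0→{q0, q1, q5}; now {q0, q1, q5}.
None of the earlier sets intersect F, but {q0, q1, q5} does.

1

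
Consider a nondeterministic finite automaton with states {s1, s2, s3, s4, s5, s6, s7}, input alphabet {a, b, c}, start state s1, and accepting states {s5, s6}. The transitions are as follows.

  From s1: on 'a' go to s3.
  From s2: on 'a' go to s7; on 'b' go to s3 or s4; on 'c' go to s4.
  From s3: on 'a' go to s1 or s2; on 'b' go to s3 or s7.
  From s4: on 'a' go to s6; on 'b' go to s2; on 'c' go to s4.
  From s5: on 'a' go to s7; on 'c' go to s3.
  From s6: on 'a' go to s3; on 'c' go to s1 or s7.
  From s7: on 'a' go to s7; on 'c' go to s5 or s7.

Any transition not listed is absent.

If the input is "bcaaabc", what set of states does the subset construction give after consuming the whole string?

∅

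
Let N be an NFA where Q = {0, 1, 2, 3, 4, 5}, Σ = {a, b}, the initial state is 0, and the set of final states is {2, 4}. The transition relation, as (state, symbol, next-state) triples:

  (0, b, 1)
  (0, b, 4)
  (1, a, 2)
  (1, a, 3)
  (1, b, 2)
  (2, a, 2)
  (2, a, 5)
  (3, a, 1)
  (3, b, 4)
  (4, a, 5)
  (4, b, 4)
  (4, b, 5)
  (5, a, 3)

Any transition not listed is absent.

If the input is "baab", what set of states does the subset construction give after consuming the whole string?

Start in {0}.
Read 'b': 0→{1, 4}; now {1, 4}.
Read 'a': 1→{2, 3}, 4→{5}; now {2, 3, 5}.
Read 'a': 2→{2, 5}, 3→{1}, 5→{3}; now {1, 2, 3, 5}.
Read 'b': 1→{2}, 2→∅, 3→{4}, 5→∅; now {2, 4}.

{2, 4}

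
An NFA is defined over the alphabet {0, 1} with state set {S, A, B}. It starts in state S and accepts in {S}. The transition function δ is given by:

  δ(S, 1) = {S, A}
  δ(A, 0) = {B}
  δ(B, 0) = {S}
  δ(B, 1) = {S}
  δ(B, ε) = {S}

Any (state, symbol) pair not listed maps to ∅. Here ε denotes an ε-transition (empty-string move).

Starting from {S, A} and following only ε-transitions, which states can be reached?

{S, A}

Begin with {S, A}.
No ε-moves leave this set, so the closure equals the set itself.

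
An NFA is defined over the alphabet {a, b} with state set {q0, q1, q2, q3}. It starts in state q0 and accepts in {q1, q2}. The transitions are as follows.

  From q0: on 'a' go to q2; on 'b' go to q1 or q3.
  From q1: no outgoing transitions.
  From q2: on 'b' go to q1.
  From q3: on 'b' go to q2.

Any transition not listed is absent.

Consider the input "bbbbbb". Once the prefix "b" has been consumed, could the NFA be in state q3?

Yes

Start in {q0}.
Read 'b': q0→{q1, q3}; now {q1, q3}.
State q3 is in {q1, q3}.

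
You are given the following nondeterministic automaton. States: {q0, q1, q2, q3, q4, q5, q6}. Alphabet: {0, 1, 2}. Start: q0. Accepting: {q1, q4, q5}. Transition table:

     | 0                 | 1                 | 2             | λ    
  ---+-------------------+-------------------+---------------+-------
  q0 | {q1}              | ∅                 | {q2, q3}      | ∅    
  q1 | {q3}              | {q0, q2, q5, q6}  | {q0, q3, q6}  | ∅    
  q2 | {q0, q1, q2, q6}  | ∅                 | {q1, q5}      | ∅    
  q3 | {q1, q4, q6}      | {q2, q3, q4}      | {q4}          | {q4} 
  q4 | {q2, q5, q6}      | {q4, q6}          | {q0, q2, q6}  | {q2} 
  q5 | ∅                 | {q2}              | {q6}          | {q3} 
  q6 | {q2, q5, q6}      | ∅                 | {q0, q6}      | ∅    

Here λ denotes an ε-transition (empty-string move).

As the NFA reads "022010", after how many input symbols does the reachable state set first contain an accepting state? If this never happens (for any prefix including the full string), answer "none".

1

Start in {q0}.
Read '0': {q0} → {q1}.
None of the earlier sets intersect F, but {q1} does.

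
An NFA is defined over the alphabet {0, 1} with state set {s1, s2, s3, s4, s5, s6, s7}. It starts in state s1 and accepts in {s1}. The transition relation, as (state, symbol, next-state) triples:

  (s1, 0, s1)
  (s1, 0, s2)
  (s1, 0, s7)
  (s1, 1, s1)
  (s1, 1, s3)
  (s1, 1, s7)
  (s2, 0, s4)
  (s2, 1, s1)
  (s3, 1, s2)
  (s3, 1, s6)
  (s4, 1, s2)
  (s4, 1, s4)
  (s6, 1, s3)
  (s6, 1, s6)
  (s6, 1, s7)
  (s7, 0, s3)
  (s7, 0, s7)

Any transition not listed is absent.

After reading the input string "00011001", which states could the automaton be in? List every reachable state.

{s1, s2, s3, s4, s6, s7}

Start in {s1}.
Read '0': {s1} → {s1, s2, s7}.
Read '0': {s1, s2, s7} → {s1, s2, s3, s4, s7}.
Read '0': {s1, s2, s3, s4, s7} → {s1, s2, s3, s4, s7}.
Read '1': {s1, s2, s3, s4, s7} → {s1, s2, s3, s4, s6, s7}.
Read '1': {s1, s2, s3, s4, s6, s7} → {s1, s2, s3, s4, s6, s7}.
Read '0': {s1, s2, s3, s4, s6, s7} → {s1, s2, s3, s4, s7}.
Read '0': {s1, s2, s3, s4, s7} → {s1, s2, s3, s4, s7}.
Read '1': {s1, s2, s3, s4, s7} → {s1, s2, s3, s4, s6, s7}.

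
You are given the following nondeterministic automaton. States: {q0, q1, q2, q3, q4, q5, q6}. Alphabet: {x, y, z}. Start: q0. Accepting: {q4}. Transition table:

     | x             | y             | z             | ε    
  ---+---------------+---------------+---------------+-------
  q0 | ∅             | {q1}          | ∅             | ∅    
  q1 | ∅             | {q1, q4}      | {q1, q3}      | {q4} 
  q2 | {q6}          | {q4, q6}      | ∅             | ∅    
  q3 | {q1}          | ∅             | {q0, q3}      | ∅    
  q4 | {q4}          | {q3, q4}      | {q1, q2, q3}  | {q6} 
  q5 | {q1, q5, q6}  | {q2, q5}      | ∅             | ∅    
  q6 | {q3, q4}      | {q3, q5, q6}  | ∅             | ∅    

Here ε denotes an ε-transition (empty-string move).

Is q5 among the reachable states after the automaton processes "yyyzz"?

No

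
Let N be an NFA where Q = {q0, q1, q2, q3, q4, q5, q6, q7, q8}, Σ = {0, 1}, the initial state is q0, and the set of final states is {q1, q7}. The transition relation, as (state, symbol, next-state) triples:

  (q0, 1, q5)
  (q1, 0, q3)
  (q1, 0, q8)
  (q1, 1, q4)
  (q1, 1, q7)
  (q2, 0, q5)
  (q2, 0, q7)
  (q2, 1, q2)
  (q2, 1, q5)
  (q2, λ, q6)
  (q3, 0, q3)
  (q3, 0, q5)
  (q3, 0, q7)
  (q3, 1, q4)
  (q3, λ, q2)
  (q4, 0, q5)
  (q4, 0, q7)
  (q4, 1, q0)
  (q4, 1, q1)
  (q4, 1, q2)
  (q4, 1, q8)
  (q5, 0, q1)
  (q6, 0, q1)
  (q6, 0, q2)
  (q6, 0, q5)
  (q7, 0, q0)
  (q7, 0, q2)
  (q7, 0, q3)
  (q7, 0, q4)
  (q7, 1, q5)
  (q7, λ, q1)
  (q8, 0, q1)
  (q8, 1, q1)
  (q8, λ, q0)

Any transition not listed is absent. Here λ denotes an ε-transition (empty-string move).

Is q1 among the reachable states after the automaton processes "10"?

Yes

Start in {q0}.
Read '1': q0→{q5}; now {q5}.
Read '0': q5→{q1}; now {q1}.
State q1 is in {q1}.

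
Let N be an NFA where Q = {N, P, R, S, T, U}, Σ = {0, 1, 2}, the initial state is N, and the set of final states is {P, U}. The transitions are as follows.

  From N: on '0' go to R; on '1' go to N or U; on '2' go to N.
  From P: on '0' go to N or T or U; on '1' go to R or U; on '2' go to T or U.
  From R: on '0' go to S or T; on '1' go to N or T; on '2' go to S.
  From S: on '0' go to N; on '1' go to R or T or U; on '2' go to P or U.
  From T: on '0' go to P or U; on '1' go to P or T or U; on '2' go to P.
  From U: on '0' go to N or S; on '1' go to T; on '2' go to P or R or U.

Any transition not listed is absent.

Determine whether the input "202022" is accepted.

No

Start in {N}.
Read '2': {N} → {N}.
Read '0': {N} → {R}.
Read '2': {R} → {S}.
Read '0': {S} → {N}.
Read '2': {N} → {N}.
Read '2': {N} → {N}.
The final set {N} contains no accepting state.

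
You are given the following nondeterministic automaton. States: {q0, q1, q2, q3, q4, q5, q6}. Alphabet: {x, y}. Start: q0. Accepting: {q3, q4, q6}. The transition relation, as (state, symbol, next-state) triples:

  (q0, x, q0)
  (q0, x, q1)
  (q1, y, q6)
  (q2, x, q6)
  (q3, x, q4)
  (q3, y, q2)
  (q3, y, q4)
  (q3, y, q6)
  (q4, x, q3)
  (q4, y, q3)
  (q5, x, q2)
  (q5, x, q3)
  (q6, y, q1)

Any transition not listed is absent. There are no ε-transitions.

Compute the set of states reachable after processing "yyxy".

∅

Start in {q0}.
Read 'y': {q0} → ∅.
The set is empty and remains empty for the remaining 3 symbols.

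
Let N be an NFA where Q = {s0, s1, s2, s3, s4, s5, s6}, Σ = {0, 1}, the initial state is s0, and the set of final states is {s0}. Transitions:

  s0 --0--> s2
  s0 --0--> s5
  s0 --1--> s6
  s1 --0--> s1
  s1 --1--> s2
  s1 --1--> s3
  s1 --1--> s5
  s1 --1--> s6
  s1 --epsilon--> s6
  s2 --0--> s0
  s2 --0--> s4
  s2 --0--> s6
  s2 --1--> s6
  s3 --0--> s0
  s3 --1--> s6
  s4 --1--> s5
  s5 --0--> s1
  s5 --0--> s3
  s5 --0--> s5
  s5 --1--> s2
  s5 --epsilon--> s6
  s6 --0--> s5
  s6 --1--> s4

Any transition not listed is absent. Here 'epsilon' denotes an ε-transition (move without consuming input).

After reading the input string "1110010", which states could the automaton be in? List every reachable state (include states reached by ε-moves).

{s0, s1, s3, s4, s5, s6}

Start in {s0}.
Read '1': {s0} → {s6}.
Read '1': {s6} → {s4}.
Read '1': {s4} → {s5, s6}.
Read '0': {s5, s6} → {s1, s3, s5, s6}.
Read '0': {s1, s3, s5, s6} → {s0, s1, s3, s5, s6}.
Read '1': {s0, s1, s3, s5, s6} → {s2, s3, s4, s5, s6}.
Read '0': {s2, s3, s4, s5, s6} → {s0, s1, s3, s4, s5, s6}.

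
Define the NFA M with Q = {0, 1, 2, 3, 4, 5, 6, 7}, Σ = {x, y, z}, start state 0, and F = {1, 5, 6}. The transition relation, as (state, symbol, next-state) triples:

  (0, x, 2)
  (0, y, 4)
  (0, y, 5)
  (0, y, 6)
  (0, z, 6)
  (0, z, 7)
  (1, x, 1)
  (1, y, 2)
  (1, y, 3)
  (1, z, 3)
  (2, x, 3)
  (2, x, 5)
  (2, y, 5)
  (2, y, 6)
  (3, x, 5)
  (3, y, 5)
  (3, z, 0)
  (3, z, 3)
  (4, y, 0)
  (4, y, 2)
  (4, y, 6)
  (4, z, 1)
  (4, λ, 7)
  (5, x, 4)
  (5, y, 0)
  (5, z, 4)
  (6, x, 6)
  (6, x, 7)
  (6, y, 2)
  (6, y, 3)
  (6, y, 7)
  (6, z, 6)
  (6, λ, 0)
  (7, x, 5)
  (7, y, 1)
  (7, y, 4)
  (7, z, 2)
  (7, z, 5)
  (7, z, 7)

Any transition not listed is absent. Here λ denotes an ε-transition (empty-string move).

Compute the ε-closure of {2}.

Begin with {2}.
No ε-moves leave this set, so the closure equals the set itself.

{2}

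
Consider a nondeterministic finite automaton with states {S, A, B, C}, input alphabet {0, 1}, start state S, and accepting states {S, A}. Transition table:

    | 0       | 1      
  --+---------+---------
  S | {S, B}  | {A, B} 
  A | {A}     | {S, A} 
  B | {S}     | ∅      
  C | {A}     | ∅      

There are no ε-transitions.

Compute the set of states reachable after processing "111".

Start in {S}.
Read '1': S→{A, B}; now {A, B}.
Read '1': A→{S, A}, B→∅; now {S, A}.
Read '1': S→{A, B}, A→{S, A}; now {S, A, B}.

{S, A, B}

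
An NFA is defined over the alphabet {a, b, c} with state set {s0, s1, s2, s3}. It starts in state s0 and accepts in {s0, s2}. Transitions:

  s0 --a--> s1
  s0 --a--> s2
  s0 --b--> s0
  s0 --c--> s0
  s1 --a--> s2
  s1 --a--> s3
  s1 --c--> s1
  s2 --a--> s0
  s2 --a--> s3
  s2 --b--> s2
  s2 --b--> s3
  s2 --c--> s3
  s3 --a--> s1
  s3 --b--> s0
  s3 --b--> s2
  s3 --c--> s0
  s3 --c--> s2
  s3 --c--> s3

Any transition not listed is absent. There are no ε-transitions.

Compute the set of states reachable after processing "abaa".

Start in {s0}.
Read 'a': {s0} → {s1, s2}.
Read 'b': {s1, s2} → {s2, s3}.
Read 'a': {s2, s3} → {s0, s1, s3}.
Read 'a': {s0, s1, s3} → {s1, s2, s3}.

{s1, s2, s3}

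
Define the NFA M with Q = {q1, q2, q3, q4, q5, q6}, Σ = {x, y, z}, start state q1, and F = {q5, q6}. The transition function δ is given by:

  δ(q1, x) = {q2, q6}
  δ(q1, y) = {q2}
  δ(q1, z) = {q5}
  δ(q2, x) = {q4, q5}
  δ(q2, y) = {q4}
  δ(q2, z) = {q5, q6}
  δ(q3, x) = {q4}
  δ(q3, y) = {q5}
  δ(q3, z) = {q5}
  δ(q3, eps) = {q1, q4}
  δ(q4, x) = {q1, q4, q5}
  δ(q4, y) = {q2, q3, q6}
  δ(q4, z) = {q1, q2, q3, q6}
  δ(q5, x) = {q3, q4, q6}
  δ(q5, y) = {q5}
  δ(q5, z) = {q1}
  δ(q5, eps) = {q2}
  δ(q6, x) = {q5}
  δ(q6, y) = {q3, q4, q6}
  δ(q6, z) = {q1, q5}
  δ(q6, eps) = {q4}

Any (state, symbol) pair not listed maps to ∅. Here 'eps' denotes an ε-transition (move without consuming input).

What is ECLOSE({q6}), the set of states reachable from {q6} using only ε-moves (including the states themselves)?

Begin with {q6}.
ε-move q6 → q4; add q4.

{q4, q6}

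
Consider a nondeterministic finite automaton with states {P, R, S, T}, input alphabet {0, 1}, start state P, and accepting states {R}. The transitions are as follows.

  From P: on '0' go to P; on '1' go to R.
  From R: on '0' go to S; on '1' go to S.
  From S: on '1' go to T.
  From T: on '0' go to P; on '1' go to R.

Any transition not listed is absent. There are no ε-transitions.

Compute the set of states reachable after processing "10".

{S}

Start in {P}.
Read '1': {P} → {R}.
Read '0': {R} → {S}.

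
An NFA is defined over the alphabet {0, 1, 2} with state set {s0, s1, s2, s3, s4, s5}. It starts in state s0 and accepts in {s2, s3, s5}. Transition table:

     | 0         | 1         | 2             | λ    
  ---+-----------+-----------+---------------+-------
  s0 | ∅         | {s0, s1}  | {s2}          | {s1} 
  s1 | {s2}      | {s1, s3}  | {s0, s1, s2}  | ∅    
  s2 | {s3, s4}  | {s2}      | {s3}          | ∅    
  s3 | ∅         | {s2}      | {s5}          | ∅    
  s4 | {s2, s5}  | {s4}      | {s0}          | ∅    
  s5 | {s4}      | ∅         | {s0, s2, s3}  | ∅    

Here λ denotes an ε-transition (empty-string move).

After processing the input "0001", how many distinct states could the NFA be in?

Start: ε-closure({s0}) = {s0, s1}.
Read '0': s0→∅, s1→{s2}; now {s2}.
Read '0': s2→{s3, s4}; now {s3, s4}.
Read '0': s3→∅, s4→{s2, s5}; now {s2, s5}.
Read '1': s2→{s2}, s5→∅; now {s2}.
That set has 1 state.

1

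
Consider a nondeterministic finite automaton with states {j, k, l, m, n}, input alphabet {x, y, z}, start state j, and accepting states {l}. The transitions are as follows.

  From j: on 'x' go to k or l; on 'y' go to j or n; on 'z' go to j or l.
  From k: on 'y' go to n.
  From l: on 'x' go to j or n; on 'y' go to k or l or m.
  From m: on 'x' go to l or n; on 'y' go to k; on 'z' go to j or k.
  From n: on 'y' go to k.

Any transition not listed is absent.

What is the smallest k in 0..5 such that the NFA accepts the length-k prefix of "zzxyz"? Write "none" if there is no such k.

1

Start in {j}.
Read 'z': {j} → {j, l}.
None of the earlier sets intersect F, but {j, l} does.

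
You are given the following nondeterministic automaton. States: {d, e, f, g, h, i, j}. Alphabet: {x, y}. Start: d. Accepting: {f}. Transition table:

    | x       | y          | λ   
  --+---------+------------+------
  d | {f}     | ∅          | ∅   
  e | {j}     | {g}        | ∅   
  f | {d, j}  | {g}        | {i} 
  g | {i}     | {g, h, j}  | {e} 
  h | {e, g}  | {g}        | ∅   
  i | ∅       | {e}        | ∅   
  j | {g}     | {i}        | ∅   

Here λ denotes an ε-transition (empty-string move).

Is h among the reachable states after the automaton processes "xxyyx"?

Start in {d}.
Read 'x': {d} → {f, i}.
Read 'x': {f, i} → {d, j}.
Read 'y': {d, j} → {i}.
Read 'y': {i} → {e}.
Read 'x': {e} → {j}.
State h is not in {j}.

No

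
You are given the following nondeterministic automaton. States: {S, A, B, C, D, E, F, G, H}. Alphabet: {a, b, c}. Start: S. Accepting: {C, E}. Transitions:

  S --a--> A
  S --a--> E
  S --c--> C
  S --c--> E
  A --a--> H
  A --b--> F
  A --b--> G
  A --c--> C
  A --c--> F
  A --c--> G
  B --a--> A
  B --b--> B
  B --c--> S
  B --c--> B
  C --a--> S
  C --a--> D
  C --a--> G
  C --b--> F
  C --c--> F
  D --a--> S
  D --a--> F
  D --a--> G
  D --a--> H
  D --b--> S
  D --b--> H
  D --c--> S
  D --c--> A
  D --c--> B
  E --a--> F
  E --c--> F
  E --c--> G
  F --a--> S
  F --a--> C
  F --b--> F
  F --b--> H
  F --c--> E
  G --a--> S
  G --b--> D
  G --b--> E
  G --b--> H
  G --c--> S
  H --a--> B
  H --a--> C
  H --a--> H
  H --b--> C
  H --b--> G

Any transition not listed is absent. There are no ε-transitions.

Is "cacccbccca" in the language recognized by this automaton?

Start in {S}.
Read 'c': {S} → {C, E}.
Read 'a': {C, E} → {S, D, F, G}.
Read 'c': {S, D, F, G} → {S, A, B, C, E}.
Read 'c': {S, A, B, C, E} → {S, B, C, E, F, G}.
Read 'c': {S, B, C, E, F, G} → {S, B, C, E, F, G}.
Read 'b': {S, B, C, E, F, G} → {B, D, E, F, H}.
Read 'c': {B, D, E, F, H} → {S, A, B, E, F, G}.
Read 'c': {S, A, B, E, F, G} → {S, B, C, E, F, G}.
Read 'c': {S, B, C, E, F, G} → {S, B, C, E, F, G}.
Read 'a': {S, B, C, E, F, G} → {S, A, C, D, E, F, G}.
The final set {S, A, C, D, E, F, G} contains the accepting states C, E.

Yes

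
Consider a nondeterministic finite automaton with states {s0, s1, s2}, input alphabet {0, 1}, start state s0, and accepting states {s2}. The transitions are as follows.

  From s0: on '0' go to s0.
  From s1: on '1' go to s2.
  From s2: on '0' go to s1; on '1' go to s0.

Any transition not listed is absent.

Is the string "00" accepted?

No

Start in {s0}.
Read '0': {s0} → {s0}.
Read '0': {s0} → {s0}.
The final set {s0} contains no accepting state.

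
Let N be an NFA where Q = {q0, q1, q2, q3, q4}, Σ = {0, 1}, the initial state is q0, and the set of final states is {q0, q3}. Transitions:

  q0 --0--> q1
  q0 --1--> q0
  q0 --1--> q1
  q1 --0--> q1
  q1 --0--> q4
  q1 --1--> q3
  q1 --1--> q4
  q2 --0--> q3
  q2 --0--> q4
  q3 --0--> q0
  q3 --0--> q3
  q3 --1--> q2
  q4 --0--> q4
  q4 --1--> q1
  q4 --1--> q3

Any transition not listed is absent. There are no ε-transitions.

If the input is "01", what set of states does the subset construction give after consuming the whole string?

Start in {q0}.
Read '0': {q0} → {q1}.
Read '1': {q1} → {q3, q4}.

{q3, q4}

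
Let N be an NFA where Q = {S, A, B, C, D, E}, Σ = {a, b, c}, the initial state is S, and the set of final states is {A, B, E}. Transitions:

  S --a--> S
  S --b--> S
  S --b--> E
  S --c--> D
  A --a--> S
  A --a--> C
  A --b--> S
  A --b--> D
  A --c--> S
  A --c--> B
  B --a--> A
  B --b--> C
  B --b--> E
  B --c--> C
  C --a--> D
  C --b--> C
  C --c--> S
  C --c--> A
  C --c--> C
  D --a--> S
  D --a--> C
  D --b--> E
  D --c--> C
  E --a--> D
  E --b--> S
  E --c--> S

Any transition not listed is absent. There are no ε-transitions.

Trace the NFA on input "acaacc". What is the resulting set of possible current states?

Start in {S}.
Read 'a': {S} → {S}.
Read 'c': {S} → {D}.
Read 'a': {D} → {S, C}.
Read 'a': {S, C} → {S, D}.
Read 'c': {S, D} → {C, D}.
Read 'c': {C, D} → {S, A, C}.

{S, A, C}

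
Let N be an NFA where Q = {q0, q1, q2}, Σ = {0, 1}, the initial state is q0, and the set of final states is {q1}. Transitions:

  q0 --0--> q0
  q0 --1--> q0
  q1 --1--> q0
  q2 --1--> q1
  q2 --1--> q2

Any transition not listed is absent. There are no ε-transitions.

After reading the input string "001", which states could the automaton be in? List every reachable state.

{q0}

Start in {q0}.
Read '0': q0→{q0}; now {q0}.
Read '0': q0→{q0}; now {q0}.
Read '1': q0→{q0}; now {q0}.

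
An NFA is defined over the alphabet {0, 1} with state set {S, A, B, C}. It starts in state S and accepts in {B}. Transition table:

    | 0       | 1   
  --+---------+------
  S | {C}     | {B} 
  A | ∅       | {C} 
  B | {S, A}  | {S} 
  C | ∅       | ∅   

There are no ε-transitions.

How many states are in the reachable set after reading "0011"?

Start in {S}.
Read '0': S→{C}; now {C}.
Read '0': C→∅; now ∅.
The set is empty and remains empty for the remaining 2 symbols.
That set has 0 states.

0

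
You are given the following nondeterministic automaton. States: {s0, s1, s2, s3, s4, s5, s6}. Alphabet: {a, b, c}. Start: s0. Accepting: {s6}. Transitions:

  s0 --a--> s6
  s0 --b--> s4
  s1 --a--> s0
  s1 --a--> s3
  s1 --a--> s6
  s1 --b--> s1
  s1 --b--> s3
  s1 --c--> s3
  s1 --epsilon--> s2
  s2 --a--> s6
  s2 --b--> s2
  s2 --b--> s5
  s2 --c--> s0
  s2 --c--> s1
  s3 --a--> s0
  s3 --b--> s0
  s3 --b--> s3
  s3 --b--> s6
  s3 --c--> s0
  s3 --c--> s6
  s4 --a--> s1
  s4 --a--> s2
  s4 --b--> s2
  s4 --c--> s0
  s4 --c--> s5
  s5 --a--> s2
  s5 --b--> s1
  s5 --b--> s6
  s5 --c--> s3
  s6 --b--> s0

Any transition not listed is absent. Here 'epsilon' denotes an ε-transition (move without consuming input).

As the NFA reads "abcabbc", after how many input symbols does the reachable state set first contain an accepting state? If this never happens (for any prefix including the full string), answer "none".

Start in {s0}.
Read 'a': s0→{s6}; now {s6}.
None of the earlier sets intersect F, but {s6} does.

1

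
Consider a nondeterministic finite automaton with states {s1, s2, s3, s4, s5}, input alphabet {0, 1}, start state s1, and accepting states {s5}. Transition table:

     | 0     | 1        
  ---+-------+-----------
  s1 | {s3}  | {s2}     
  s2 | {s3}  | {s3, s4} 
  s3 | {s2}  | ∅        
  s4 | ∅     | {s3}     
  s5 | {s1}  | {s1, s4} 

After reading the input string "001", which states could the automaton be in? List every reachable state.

{s3, s4}

Start in {s1}.
Read '0': s1→{s3}; now {s3}.
Read '0': s3→{s2}; now {s2}.
Read '1': s2→{s3, s4}; now {s3, s4}.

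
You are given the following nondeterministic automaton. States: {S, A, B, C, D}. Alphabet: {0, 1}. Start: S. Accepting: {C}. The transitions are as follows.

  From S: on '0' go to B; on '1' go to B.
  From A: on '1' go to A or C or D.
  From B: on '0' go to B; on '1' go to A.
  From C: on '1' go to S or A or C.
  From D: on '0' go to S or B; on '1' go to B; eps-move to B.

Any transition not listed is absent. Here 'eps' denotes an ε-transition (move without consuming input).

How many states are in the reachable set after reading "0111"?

5

Start in {S}.
Read '0': S→{B}; now {B}.
Read '1': B→{A}; now {A}.
Read '1': A→{A, C, D}; union {A, C, D}; ε-closure = {A, B, C, D}.
Read '1': A→{A, C, D}, B→{A}, C→{S, A, C}, D→{B}; now {S, A, B, C, D}.
That set has 5 states.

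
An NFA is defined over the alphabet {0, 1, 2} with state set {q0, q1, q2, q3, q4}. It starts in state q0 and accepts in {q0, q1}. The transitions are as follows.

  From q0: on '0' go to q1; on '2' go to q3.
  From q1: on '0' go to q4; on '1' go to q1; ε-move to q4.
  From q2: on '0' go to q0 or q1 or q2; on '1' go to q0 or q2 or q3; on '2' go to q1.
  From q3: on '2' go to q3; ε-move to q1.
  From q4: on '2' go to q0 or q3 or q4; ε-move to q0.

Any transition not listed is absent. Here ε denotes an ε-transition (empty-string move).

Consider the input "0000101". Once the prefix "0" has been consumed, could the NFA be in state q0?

Start in {q0}.
Read '0': q0→{q1}; union {q1}; ε-closure = {q0, q1, q4}.
State q0 is in {q0, q1, q4}.

Yes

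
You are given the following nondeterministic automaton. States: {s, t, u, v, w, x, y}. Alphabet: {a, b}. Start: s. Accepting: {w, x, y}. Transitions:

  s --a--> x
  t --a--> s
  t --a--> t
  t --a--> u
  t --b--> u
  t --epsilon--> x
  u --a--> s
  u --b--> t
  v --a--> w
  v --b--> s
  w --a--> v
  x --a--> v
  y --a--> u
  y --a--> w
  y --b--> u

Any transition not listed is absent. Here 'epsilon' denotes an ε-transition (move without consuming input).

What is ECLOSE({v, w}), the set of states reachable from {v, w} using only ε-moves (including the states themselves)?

{v, w}

Begin with {v, w}.
No ε-moves leave this set, so the closure equals the set itself.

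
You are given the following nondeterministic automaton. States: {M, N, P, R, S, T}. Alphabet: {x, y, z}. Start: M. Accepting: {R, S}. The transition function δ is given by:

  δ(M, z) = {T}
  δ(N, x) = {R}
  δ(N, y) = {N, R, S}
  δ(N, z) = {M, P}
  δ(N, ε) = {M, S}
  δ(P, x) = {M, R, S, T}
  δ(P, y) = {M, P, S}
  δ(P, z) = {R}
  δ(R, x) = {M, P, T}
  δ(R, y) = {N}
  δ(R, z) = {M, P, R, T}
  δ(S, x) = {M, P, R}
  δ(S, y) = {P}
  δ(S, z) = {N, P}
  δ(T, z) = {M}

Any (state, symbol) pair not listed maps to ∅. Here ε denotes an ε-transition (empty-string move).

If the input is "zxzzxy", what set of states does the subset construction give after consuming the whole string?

∅

Start in {M}.
Read 'z': M→{T}; now {T}.
Read 'x': T→∅; now ∅.
The set is empty and remains empty for the remaining 4 symbols.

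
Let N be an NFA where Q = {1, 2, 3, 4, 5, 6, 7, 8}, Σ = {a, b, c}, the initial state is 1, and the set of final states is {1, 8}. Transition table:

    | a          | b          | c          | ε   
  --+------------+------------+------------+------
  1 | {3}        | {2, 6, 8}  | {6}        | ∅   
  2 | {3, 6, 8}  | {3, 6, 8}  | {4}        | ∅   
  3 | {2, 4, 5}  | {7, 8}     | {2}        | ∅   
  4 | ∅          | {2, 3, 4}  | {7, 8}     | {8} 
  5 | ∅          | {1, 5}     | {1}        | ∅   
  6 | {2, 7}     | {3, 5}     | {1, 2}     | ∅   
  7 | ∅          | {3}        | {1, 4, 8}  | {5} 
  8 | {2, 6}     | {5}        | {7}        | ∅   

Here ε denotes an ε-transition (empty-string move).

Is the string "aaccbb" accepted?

Start in {1}.
Read 'a': 1→{3}; now {3}.
Read 'a': 3→{2, 4, 5}; union {2, 4, 5}; ε-closure = {2, 4, 5, 8}.
Read 'c': 2→{4}, 4→{7, 8}, 5→{1}, 8→{7}; union {1, 4, 7, 8}; ε-closure = {1, 4, 5, 7, 8}.
Read 'c': 1→{6}, 4→{7, 8}, 5→{1}, 7→{1, 4, 8}, 8→{7}; union {1, 4, 6, 7, 8}; ε-closure = {1, 4, 5, 6, 7, 8}.
Read 'b': 1→{2, 6, 8}, 4→{2, 3, 4}, 5→{1, 5}, 6→{3, 5}, 7→{3}, 8→{5}; now {1, 2, 3, 4, 5, 6, 8}.
Read 'b': 1→{2, 6, 8}, 2→{3, 6, 8}, 3→{7, 8}, 4→{2, 3, 4}, 5→{1, 5}, 6→{3, 5}, 8→{5}; now {1, 2, 3, 4, 5, 6, 7, 8}.
The final set {1, 2, 3, 4, 5, 6, 7, 8} contains the accepting states 1, 8.

Yes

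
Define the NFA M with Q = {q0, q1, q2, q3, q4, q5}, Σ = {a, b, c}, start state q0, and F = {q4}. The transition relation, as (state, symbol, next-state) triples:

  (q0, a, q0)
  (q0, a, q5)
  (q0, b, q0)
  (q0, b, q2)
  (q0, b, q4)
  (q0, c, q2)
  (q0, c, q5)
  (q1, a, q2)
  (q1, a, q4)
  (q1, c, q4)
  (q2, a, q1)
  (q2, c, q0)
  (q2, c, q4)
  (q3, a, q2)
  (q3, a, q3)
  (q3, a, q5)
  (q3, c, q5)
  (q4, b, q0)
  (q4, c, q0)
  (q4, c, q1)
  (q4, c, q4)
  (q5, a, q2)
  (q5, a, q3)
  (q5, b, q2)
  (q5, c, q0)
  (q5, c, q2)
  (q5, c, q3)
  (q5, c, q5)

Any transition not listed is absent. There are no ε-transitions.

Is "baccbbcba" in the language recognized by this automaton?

No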